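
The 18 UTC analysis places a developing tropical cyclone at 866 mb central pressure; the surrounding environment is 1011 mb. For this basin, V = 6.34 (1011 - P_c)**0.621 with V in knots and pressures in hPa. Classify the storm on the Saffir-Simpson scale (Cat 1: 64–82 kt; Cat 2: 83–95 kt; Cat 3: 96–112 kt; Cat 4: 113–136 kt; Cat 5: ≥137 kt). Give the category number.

5

ΔP = 1011 − 866 = 145 mb.
V ≈ 6.34 × 145^0.621 = 6.34 × 21.99 ≈ 139 kt.
139 kt falls in the Category 5 band.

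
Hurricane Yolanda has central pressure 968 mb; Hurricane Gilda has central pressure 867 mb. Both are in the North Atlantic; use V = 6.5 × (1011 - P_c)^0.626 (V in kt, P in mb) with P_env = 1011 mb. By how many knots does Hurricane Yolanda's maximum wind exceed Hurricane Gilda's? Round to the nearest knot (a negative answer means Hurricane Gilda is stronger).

-77 kt

Hurricane Yolanda: ΔP = 43; V ≈ 6.5 × 43^0.626 ≈ 68.46 kt.
Hurricane Gilda: ΔP = 144; V ≈ 6.5 × 144^0.626 ≈ 145.90 kt.
Difference ≈ 68.46 − 145.90 = -77.44 → -77 kt.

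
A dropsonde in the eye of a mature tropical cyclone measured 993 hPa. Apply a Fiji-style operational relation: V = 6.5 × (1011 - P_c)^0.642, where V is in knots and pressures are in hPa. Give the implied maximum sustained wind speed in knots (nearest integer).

ΔP = 1011 − 993 = 18 hPa.
18^0.642 ≈ 6.396.
V ≈ 6.5 × 6.396 ≈ 41.6 kt.

42 kt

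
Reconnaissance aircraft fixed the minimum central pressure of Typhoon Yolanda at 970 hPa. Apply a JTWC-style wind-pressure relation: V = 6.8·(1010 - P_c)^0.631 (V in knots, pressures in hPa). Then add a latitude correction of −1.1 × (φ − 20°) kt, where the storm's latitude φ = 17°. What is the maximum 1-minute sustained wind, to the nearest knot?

73 kt

ΔP = 1010 − 970 = 40 hPa.
40^0.631 ≈ 10.254.
V ≈ 6.8 × 10.254 ≈ 69.7 kt.
Latitude correction: −1.1 × (17 − 20) = 3.3 kt.
Corrected V ≈ 73 kt → 73 kt.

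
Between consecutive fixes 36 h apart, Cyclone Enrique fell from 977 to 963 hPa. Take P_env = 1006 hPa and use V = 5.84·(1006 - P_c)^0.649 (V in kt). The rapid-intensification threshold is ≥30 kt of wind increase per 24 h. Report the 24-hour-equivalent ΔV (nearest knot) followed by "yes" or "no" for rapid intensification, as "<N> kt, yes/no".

10 kt, no

V₁: ΔP = 29, V ≈ 5.84 × 29^0.649 ≈ 51.94 kt.
V₂: ΔP = 43, V ≈ 5.84 × 43^0.649 ≈ 67.07 kt.
ΔV over 36 h = 15.13 kt → 24 h equivalent = 15.13 × 24/36 ≈ 10.09 kt.
10 kt < 30 kt ⇒ not rapid intensification.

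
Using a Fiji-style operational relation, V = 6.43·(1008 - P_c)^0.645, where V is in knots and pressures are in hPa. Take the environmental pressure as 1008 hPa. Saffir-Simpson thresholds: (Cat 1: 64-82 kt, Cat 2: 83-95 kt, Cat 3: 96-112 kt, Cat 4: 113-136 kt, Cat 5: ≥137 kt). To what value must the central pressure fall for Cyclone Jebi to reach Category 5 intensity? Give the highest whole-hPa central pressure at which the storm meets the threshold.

893 hPa

Category 5 begins at V = 137 kt.
Required ΔP = (137/6.43)^(1/0.645) = 21.306^1.550 ≈ 114.74 hPa.
P_c ≤ 1008 − 114.74 = 893.26, so the highest integer P_c is 893 hPa.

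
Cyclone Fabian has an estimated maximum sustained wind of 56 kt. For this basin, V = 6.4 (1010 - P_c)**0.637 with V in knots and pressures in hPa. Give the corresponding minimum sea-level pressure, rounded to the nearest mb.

980 mb

ΔP = (V / 6.4)^(1/0.637) = (56/6.4)^1.570.
56/6.4 = 8.750; 8.750^1.570 ≈ 30.12 mb.
P_c = 1010 − 30.12 = 979.88 ≈ 980 mb.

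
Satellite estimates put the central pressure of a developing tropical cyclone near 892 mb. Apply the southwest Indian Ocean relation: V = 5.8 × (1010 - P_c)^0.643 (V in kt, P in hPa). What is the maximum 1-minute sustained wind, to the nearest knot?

ΔP = 1010 − 892 = 118 mb.
118^0.643 ≈ 21.489.
V ≈ 5.8 × 21.489 ≈ 124.6 kt.

125 kt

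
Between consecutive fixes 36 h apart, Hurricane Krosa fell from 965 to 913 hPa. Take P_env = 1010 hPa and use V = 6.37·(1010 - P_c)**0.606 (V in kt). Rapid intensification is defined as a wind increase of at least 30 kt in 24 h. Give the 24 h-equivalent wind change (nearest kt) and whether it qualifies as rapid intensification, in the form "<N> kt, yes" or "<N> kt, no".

V₁: ΔP = 45, V ≈ 6.37 × 45^0.606 ≈ 63.97 kt.
V₂: ΔP = 97, V ≈ 6.37 × 97^0.606 ≈ 101.89 kt.
ΔV over 36 h = 37.92 kt → 24 h equivalent = 37.92 × 24/36 ≈ 25.28 kt.
25 kt < 30 kt ⇒ not rapid intensification.

25 kt, no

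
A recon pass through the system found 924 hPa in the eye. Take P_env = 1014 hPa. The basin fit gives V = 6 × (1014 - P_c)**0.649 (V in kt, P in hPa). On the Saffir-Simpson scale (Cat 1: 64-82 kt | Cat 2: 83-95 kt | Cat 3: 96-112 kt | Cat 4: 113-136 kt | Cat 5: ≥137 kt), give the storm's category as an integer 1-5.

3

ΔP = 1014 − 924 = 90 hPa.
V ≈ 6 × 90^0.649 = 6 × 18.55 ≈ 111 kt.
111 kt falls in the Category 3 band.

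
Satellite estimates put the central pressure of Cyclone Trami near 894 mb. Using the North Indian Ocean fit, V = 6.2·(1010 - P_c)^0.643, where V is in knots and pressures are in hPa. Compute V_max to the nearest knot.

132 kt

ΔP = 1010 − 894 = 116 mb.
116^0.643 ≈ 21.254.
V ≈ 6.2 × 21.254 ≈ 131.8 kt.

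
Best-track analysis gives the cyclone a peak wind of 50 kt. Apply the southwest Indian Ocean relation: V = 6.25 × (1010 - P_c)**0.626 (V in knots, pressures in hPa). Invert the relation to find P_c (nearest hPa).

ΔP = (V / 6.25)^(1/0.626) = (50/6.25)^1.597.
50/6.25 = 8.000; 8.000^1.597 ≈ 27.71 hPa.
P_c = 1010 − 27.71 = 982.29 ≈ 982 hPa.

982 hPa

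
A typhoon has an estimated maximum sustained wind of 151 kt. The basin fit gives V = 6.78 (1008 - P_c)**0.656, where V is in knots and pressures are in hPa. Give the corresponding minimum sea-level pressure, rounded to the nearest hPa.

895 hPa

ΔP = (V / 6.78)^(1/0.656) = (151/6.78)^1.524.
151/6.78 = 22.271; 22.271^1.524 ≈ 113.37 hPa.
P_c = 1008 − 113.37 = 894.63 ≈ 895 hPa.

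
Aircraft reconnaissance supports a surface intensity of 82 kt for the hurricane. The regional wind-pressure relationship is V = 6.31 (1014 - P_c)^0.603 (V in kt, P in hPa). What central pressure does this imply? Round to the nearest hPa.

ΔP = (V / 6.31)^(1/0.603) = (82/6.31)^1.658.
82/6.31 = 12.995; 12.995^1.658 ≈ 70.32 hPa.
P_c = 1014 − 70.32 = 943.68 ≈ 944 hPa.

944 hPa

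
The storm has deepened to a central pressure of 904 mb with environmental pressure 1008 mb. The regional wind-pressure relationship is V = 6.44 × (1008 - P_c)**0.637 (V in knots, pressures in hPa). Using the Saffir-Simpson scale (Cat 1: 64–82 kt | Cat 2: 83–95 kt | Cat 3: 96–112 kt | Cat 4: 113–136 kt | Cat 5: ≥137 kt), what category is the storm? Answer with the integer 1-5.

4

ΔP = 1008 − 904 = 104 mb.
V ≈ 6.44 × 104^0.637 = 6.44 × 19.27 ≈ 124 kt.
124 kt falls in the Category 4 band.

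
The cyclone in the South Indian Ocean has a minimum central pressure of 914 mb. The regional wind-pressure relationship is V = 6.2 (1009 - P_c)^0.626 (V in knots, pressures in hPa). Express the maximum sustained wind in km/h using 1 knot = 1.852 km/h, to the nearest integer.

199 km/h

ΔP = 1009 − 914 = 95 mb.
V ≈ 6.2 × 95^0.626 = 6.2 × 17.300 ≈ 107.262 kt.
107.262 × 1.852 ≈ 198.65 km/h → 199 km/h.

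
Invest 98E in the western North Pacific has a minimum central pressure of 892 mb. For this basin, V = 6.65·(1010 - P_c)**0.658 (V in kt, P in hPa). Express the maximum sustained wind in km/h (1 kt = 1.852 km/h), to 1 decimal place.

ΔP = 1010 − 892 = 118 mb.
V ≈ 6.65 × 118^0.658 = 6.65 × 23.083 ≈ 153.504 kt.
153.504 × 1.852 ≈ 284.29 km/h → 284.3 km/h.

284.3 km/h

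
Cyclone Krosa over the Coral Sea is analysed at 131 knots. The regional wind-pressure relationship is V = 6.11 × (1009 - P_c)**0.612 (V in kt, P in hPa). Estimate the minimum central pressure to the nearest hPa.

859 hPa

ΔP = (V / 6.11)^(1/0.612) = (131/6.11)^1.634.
131/6.11 = 21.440; 21.440^1.634 ≈ 149.70 hPa.
P_c = 1009 − 149.70 = 859.30 ≈ 859 hPa.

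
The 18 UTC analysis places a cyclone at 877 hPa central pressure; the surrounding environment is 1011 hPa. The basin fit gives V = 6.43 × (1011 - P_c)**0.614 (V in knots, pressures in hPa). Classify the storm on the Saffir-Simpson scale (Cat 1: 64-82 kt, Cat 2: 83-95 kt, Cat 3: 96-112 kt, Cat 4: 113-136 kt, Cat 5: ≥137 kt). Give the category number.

ΔP = 1011 − 877 = 134 hPa.
V ≈ 6.43 × 134^0.614 = 6.43 × 20.23 ≈ 130 kt.
130 kt falls in the Category 4 band.

4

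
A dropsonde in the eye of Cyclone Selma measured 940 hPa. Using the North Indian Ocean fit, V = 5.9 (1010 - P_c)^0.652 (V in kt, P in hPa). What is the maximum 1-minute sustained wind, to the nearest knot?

94 kt

ΔP = 1010 − 940 = 70 hPa.
70^0.652 ≈ 15.959.
V ≈ 5.9 × 15.959 ≈ 94.2 kt.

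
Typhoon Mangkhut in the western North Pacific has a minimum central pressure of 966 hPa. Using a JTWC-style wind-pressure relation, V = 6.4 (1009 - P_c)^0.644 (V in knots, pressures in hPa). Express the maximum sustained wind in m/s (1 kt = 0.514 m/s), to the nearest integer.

37 m/s

ΔP = 1009 − 966 = 43 hPa.
V ≈ 6.4 × 43^0.644 = 6.4 × 11.271 ≈ 72.133 kt.
72.133 × 0.514 ≈ 37.08 m/s → 37 m/s.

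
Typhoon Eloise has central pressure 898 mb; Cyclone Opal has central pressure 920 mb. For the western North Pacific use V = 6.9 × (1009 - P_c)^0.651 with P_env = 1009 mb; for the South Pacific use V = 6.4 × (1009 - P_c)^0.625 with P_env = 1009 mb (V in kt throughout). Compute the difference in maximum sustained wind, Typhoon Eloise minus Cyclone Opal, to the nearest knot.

42 kt

Typhoon Eloise: ΔP = 111; V ≈ 6.9 × 111^0.651 ≈ 148.03 kt.
Cyclone Opal: ΔP = 89; V ≈ 6.4 × 89^0.625 ≈ 105.82 kt.
Difference ≈ 148.03 − 105.82 = 42.21 → 42 kt.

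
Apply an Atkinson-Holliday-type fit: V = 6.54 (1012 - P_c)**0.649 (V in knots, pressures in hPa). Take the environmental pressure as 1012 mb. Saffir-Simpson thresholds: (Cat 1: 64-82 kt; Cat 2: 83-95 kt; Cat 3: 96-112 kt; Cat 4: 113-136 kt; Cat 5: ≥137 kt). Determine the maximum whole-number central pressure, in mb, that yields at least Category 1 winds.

Category 1 begins at V = 64 kt.
Required ΔP = (64/6.54)^(1/0.649) = 9.786^1.541 ≈ 33.60 mb.
P_c ≤ 1012 − 33.60 = 978.40, so the highest integer P_c is 978 mb.

978 mb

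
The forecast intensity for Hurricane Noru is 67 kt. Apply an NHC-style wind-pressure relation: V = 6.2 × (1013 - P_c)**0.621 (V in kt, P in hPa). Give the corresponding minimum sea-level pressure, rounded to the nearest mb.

967 mb

ΔP = (V / 6.2)^(1/0.621) = (67/6.2)^1.610.
67/6.2 = 10.806; 10.806^1.610 ≈ 46.19 mb.
P_c = 1013 − 46.19 = 966.81 ≈ 967 mb.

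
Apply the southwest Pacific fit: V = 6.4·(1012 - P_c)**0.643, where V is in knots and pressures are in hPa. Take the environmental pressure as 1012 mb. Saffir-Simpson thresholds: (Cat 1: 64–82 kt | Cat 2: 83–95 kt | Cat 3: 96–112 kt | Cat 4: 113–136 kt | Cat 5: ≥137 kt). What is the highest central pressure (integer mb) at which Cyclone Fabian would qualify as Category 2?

Category 2 begins at V = 83 kt.
Required ΔP = (83/6.4)^(1/0.643) = 12.969^1.555 ≈ 53.80 mb.
P_c ≤ 1012 − 53.80 = 958.20, so the highest integer P_c is 958 mb.

958 mb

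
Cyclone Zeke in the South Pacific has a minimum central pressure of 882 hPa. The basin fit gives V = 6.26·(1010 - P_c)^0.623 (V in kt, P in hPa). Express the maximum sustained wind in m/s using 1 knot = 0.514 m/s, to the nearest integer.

ΔP = 1010 − 882 = 128 hPa.
V ≈ 6.26 × 128^0.623 = 6.26 × 20.549 ≈ 128.637 kt.
128.637 × 0.514 ≈ 66.12 m/s → 66 m/s.

66 m/s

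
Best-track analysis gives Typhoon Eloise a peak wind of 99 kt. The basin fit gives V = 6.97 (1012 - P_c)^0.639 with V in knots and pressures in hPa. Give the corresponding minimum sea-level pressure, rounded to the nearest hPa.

ΔP = (V / 6.97)^(1/0.639) = (99/6.97)^1.565.
99/6.97 = 14.204; 14.204^1.565 ≈ 63.60 hPa.
P_c = 1012 − 63.60 = 948.40 ≈ 948 hPa.

948 hPa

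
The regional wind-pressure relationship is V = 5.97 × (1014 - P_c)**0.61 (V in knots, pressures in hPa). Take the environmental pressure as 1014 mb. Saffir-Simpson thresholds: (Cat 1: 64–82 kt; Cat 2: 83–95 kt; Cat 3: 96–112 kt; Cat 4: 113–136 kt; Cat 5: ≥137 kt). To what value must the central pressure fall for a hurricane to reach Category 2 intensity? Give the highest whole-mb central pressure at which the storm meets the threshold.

Category 2 begins at V = 83 kt.
Required ΔP = (83/5.97)^(1/0.61) = 13.903^1.639 ≈ 74.81 mb.
P_c ≤ 1014 − 74.81 = 939.19, so the highest integer P_c is 939 mb.

939 mb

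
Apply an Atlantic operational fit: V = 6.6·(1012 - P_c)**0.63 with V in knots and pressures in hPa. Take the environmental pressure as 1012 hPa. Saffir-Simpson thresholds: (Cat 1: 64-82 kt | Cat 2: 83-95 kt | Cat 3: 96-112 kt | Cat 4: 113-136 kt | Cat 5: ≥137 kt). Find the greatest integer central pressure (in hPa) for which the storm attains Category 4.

Category 4 begins at V = 113 kt.
Required ΔP = (113/6.6)^(1/0.63) = 17.121^1.587 ≈ 90.78 hPa.
P_c ≤ 1012 − 90.78 = 921.22, so the highest integer P_c is 921 hPa.

921 hPa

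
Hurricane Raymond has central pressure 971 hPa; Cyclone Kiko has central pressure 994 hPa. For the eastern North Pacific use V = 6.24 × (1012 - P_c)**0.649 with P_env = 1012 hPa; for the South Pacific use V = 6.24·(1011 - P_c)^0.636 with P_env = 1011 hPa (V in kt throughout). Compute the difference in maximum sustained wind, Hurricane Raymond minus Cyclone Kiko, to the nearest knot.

32 kt

Hurricane Raymond: ΔP = 41; V ≈ 6.24 × 41^0.649 ≈ 69.48 kt.
Cyclone Kiko: ΔP = 17; V ≈ 6.24 × 17^0.636 ≈ 37.82 kt.
Difference ≈ 69.48 − 37.82 = 31.66 → 32 kt.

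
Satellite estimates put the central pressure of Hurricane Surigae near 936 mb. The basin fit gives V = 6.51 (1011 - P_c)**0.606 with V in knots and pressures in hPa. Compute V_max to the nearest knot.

ΔP = 1011 − 936 = 75 mb.
75^0.606 ≈ 13.686.
V ≈ 6.51 × 13.686 ≈ 89.1 kt.

89 kt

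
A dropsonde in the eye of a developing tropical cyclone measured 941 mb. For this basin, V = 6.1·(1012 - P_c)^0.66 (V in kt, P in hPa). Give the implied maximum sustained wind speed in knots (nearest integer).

ΔP = 1012 − 941 = 71 mb.
71^0.66 ≈ 16.666.
V ≈ 6.1 × 16.666 ≈ 101.7 kt.

102 kt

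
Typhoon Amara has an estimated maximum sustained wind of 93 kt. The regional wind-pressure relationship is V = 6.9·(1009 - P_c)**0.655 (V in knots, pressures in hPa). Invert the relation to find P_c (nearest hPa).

956 hPa

ΔP = (V / 6.9)^(1/0.655) = (93/6.9)^1.527.
93/6.9 = 13.478; 13.478^1.527 ≈ 53.04 hPa.
P_c = 1009 − 53.04 = 955.96 ≈ 956 hPa.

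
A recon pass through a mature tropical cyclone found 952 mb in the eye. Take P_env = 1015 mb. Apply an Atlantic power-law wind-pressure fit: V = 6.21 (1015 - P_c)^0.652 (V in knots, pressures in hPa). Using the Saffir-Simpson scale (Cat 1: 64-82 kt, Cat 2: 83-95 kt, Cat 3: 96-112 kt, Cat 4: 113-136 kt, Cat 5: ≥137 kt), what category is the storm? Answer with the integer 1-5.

2

ΔP = 1015 − 952 = 63 mb.
V ≈ 6.21 × 63^0.652 = 6.21 × 14.90 ≈ 93 kt.
93 kt falls in the Category 2 band.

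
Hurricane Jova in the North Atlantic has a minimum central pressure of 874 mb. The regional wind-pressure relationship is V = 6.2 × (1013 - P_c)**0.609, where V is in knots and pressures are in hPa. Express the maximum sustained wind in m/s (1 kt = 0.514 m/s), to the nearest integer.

ΔP = 1013 − 874 = 139 mb.
V ≈ 6.2 × 139^0.609 = 6.2 × 20.188 ≈ 125.166 kt.
125.166 × 0.514 ≈ 64.34 m/s → 64 m/s.

64 m/s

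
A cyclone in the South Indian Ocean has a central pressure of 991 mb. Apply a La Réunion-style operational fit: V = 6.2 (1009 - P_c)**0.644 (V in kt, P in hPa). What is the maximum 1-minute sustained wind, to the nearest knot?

40 kt

ΔP = 1009 − 991 = 18 mb.
18^0.644 ≈ 6.433.
V ≈ 6.2 × 6.433 ≈ 39.9 kt.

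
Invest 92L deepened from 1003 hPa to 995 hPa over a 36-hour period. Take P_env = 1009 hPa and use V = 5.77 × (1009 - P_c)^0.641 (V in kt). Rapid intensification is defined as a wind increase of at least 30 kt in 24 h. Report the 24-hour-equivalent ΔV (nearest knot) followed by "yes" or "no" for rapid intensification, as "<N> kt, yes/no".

9 kt, no

V₁: ΔP = 6, V ≈ 5.77 × 6^0.641 ≈ 18.20 kt.
V₂: ΔP = 14, V ≈ 5.77 × 14^0.641 ≈ 31.32 kt.
ΔV over 36 h = 13.12 kt → 24 h equivalent = 13.12 × 24/36 ≈ 8.75 kt.
9 kt < 30 kt ⇒ not rapid intensification.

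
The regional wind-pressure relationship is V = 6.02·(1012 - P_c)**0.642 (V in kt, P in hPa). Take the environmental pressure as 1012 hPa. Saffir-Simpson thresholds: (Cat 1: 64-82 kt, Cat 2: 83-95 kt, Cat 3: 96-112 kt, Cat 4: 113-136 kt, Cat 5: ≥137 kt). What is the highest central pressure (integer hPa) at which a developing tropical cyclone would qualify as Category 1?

Category 1 begins at V = 64 kt.
Required ΔP = (64/6.02)^(1/0.642) = 10.631^1.558 ≈ 39.72 hPa.
P_c ≤ 1012 − 39.72 = 972.28, so the highest integer P_c is 972 hPa.

972 hPa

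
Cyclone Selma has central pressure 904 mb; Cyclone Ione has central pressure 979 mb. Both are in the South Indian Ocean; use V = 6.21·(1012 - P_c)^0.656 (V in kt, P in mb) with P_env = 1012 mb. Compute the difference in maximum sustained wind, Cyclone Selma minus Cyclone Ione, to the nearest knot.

72 kt

Cyclone Selma: ΔP = 108; V ≈ 6.21 × 108^0.656 ≈ 133.97 kt.
Cyclone Ione: ΔP = 33; V ≈ 6.21 × 33^0.656 ≈ 61.55 kt.
Difference ≈ 133.97 − 61.55 = 72.42 → 72 kt.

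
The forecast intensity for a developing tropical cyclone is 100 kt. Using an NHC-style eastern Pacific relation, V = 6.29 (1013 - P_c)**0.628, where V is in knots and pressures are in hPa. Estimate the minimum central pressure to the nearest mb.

ΔP = (V / 6.29)^(1/0.628) = (100/6.29)^1.592.
100/6.29 = 15.898; 15.898^1.592 ≈ 81.84 mb.
P_c = 1013 − 81.84 = 931.16 ≈ 931 mb.

931 mb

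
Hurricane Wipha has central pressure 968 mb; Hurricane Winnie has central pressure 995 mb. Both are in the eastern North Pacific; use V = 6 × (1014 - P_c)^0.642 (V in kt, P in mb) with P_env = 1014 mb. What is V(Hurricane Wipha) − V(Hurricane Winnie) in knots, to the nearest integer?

30 kt

Hurricane Wipha: ΔP = 46; V ≈ 6 × 46^0.642 ≈ 70.09 kt.
Hurricane Winnie: ΔP = 19; V ≈ 6 × 19^0.642 ≈ 39.73 kt.
Difference ≈ 70.09 − 39.73 = 30.36 → 30 kt.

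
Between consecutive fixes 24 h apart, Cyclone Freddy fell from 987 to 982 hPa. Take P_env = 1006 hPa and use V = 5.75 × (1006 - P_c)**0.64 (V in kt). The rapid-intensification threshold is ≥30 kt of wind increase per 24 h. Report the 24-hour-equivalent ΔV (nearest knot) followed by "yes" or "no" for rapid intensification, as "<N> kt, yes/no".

6 kt, no

V₁: ΔP = 19, V ≈ 5.75 × 19^0.64 ≈ 37.85 kt.
V₂: ΔP = 24, V ≈ 5.75 × 24^0.64 ≈ 43.95 kt.
ΔV over 24 h = 6.10 kt → 24 h equivalent = 6.10 × 24/24 ≈ 6.10 kt.
6 kt < 30 kt ⇒ not rapid intensification.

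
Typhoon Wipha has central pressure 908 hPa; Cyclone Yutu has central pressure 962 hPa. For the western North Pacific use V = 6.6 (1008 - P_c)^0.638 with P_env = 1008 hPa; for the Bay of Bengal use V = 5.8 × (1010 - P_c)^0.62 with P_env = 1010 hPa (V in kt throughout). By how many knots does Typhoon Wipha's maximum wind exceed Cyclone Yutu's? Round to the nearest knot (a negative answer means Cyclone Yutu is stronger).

Typhoon Wipha: ΔP = 100; V ≈ 6.6 × 100^0.638 ≈ 124.61 kt.
Cyclone Yutu: ΔP = 48; V ≈ 5.8 × 48^0.62 ≈ 63.94 kt.
Difference ≈ 124.61 − 63.94 = 60.67 → 61 kt.

61 kt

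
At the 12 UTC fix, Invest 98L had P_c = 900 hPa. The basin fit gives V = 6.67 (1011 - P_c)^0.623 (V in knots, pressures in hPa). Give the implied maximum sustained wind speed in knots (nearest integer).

125 kt

ΔP = 1011 − 900 = 111 hPa.
111^0.623 ≈ 18.803.
V ≈ 6.67 × 18.803 ≈ 125.4 kt.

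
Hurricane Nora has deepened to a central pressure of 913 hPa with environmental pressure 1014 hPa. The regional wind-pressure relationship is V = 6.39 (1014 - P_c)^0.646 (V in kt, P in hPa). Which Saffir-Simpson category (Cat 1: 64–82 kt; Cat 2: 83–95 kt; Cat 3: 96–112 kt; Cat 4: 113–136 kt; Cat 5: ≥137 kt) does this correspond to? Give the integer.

ΔP = 1014 − 913 = 101 hPa.
V ≈ 6.39 × 101^0.646 = 6.39 × 19.71 ≈ 126 kt.
126 kt falls in the Category 4 band.

4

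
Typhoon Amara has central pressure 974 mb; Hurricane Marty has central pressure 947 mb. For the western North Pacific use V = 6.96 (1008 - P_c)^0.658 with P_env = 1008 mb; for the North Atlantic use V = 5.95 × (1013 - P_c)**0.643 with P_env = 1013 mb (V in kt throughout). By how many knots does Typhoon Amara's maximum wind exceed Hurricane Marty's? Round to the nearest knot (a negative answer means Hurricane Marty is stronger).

Typhoon Amara: ΔP = 34; V ≈ 6.96 × 34^0.658 ≈ 70.85 kt.
Hurricane Marty: ΔP = 66; V ≈ 5.95 × 66^0.643 ≈ 88.00 kt.
Difference ≈ 70.85 − 88.00 = -17.15 → -17 kt.

-17 kt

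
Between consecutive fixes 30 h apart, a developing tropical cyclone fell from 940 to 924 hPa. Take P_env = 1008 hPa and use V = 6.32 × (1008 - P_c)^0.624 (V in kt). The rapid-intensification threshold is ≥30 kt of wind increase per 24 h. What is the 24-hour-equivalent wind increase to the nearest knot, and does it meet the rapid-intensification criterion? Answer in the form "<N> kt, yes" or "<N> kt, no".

10 kt, no

V₁: ΔP = 68, V ≈ 6.32 × 68^0.624 ≈ 87.94 kt.
V₂: ΔP = 84, V ≈ 6.32 × 84^0.624 ≈ 100.34 kt.
ΔV over 30 h = 12.40 kt → 24 h equivalent = 12.40 × 24/30 ≈ 9.92 kt.
10 kt < 30 kt ⇒ not rapid intensification.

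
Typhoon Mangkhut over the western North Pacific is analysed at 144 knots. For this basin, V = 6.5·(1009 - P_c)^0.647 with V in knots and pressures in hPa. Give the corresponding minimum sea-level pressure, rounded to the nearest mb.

889 mb

ΔP = (V / 6.5)^(1/0.647) = (144/6.5)^1.546.
144/6.5 = 22.154; 22.154^1.546 ≈ 120.09 mb.
P_c = 1009 − 120.09 = 888.91 ≈ 889 mb.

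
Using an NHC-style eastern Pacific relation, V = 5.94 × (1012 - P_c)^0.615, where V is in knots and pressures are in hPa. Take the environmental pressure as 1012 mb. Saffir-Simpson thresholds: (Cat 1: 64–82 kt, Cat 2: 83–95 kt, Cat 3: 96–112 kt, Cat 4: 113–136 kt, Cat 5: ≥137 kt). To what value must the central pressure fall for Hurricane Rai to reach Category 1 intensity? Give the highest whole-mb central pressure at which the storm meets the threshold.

964 mb

Category 1 begins at V = 64 kt.
Required ΔP = (64/5.94)^(1/0.615) = 10.774^1.626 ≈ 47.72 mb.
P_c ≤ 1012 − 47.72 = 964.28, so the highest integer P_c is 964 mb.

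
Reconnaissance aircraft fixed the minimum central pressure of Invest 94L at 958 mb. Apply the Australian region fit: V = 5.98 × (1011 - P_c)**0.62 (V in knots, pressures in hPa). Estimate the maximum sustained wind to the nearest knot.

70 kt

ΔP = 1011 − 958 = 53 mb.
53^0.62 ≈ 11.723.
V ≈ 5.98 × 11.723 ≈ 70.1 kt.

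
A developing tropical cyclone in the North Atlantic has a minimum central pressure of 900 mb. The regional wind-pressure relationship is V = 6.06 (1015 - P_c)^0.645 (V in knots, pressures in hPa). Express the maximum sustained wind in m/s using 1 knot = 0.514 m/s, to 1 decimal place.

ΔP = 1015 − 900 = 115 mb.
V ≈ 6.06 × 115^0.645 = 6.06 × 21.338 ≈ 129.307 kt.
129.307 × 0.514 ≈ 66.46 m/s → 66.5 m/s.

66.5 m/s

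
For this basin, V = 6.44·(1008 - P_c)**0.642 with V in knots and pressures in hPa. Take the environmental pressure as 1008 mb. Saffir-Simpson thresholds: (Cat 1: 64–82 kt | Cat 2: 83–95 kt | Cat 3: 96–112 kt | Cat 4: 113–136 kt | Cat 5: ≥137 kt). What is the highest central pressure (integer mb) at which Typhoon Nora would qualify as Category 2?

Category 2 begins at V = 83 kt.
Required ΔP = (83/6.44)^(1/0.642) = 12.888^1.558 ≈ 53.61 mb.
P_c ≤ 1008 − 53.61 = 954.39, so the highest integer P_c is 954 mb.

954 mb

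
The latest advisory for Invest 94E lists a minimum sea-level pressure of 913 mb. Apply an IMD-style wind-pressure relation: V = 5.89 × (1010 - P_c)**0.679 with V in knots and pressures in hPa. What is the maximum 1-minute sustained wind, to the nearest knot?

132 kt

ΔP = 1010 − 913 = 97 mb.
97^0.679 ≈ 22.337.
V ≈ 5.89 × 22.337 ≈ 131.6 kt.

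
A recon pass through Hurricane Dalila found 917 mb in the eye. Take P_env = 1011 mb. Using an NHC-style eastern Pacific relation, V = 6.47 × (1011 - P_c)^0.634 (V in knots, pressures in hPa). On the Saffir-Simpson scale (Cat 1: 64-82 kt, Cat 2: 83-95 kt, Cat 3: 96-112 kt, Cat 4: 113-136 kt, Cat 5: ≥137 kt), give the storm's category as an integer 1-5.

4

ΔP = 1011 − 917 = 94 mb.
V ≈ 6.47 × 94^0.634 = 6.47 × 17.82 ≈ 115 kt.
115 kt falls in the Category 4 band.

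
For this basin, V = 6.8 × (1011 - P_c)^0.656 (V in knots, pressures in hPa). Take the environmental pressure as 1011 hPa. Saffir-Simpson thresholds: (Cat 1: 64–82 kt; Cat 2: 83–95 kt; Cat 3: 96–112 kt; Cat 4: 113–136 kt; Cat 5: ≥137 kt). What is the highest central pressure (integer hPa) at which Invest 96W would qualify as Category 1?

Category 1 begins at V = 64 kt.
Required ΔP = (64/6.8)^(1/0.656) = 9.412^1.524 ≈ 30.50 hPa.
P_c ≤ 1011 − 30.50 = 980.50, so the highest integer P_c is 980 hPa.

980 hPa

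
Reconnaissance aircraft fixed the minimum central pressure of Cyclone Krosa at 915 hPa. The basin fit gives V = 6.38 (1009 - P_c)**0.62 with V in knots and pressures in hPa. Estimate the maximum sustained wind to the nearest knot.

ΔP = 1009 − 915 = 94 hPa.
94^0.62 ≈ 16.724.
V ≈ 6.38 × 16.724 ≈ 106.7 kt.

107 kt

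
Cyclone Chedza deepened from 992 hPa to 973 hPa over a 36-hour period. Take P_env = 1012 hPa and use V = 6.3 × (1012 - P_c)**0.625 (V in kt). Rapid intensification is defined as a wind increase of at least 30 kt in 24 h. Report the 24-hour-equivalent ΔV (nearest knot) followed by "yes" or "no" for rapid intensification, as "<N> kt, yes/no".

V₁: ΔP = 20, V ≈ 6.3 × 20^0.625 ≈ 40.97 kt.
V₂: ΔP = 39, V ≈ 6.3 × 39^0.625 ≈ 62.20 kt.
ΔV over 36 h = 21.23 kt → 24 h equivalent = 21.23 × 24/36 ≈ 14.15 kt.
14 kt < 30 kt ⇒ not rapid intensification.

14 kt, no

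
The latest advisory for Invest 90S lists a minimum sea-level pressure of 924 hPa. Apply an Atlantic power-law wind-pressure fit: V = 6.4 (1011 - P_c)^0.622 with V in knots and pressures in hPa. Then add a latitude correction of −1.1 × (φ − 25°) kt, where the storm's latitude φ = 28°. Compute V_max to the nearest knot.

ΔP = 1011 − 924 = 87 hPa.
87^0.622 ≈ 16.084.
V ≈ 6.4 × 16.084 ≈ 102.9 kt.
Latitude correction: −1.1 × (28 − 25) = -3.3 kt.
Corrected V ≈ 99.6 kt → 100 kt.

100 kt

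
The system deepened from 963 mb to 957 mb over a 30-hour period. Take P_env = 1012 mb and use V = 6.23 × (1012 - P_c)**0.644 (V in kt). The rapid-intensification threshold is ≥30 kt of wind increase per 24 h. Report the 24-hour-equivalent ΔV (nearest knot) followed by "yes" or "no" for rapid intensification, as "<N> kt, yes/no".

5 kt, no

V₁: ΔP = 49, V ≈ 6.23 × 49^0.644 ≈ 76.38 kt.
V₂: ΔP = 55, V ≈ 6.23 × 55^0.644 ≈ 82.28 kt.
ΔV over 30 h = 5.90 kt → 24 h equivalent = 5.90 × 24/30 ≈ 4.72 kt.
5 kt < 30 kt ⇒ not rapid intensification.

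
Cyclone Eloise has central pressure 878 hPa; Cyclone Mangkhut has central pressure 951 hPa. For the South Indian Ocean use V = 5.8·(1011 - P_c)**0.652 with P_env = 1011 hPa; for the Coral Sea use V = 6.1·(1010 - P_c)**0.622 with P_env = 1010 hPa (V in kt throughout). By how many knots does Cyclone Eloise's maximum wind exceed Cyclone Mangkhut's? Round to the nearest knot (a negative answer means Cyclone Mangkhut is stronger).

64 kt

Cyclone Eloise: ΔP = 133; V ≈ 5.8 × 133^0.652 ≈ 140.66 kt.
Cyclone Mangkhut: ΔP = 59; V ≈ 6.1 × 59^0.622 ≈ 77.05 kt.
Difference ≈ 140.66 − 77.05 = 63.61 → 64 kt.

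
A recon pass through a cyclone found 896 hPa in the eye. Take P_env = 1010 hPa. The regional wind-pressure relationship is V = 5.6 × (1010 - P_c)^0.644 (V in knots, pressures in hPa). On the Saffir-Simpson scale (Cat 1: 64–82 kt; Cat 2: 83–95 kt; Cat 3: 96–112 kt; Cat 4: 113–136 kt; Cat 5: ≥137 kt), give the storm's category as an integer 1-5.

4

ΔP = 1010 − 896 = 114 hPa.
V ≈ 5.6 × 114^0.644 = 5.6 × 21.12 ≈ 118 kt.
118 kt falls in the Category 4 band.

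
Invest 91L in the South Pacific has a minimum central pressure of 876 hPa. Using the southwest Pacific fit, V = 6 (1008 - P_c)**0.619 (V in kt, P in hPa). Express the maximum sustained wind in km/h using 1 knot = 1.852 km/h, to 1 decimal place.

ΔP = 1008 − 876 = 132 hPa.
V ≈ 6 × 132^0.619 = 6 × 20.542 ≈ 123.250 kt.
123.250 × 1.852 ≈ 228.26 km/h → 228.3 km/h.

228.3 km/h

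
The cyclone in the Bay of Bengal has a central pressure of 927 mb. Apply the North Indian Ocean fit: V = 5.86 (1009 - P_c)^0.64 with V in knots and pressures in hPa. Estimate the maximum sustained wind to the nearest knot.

98 kt

ΔP = 1009 − 927 = 82 mb.
82^0.64 ≈ 16.782.
V ≈ 5.86 × 16.782 ≈ 98.3 kt.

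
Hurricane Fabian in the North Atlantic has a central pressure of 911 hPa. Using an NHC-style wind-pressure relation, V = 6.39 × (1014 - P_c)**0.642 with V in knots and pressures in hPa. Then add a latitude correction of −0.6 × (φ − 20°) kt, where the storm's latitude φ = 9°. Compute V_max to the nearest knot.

132 kt

ΔP = 1014 − 911 = 103 hPa.
103^0.642 ≈ 19.599.
V ≈ 6.39 × 19.599 ≈ 125.2 kt.
Latitude correction: −0.6 × (9 − 20) = 6.6 kt.
Corrected V ≈ 131.8 kt → 132 kt.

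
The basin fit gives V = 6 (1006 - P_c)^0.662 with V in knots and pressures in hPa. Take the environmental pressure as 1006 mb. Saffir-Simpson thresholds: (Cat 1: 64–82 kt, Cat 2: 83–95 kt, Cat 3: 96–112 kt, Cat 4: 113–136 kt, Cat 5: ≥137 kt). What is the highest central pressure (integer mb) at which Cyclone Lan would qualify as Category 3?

Category 3 begins at V = 96 kt.
Required ΔP = (96/6)^(1/0.662) = 16.000^1.511 ≈ 65.90 mb.
P_c ≤ 1006 − 65.90 = 940.10, so the highest integer P_c is 940 mb.

940 mb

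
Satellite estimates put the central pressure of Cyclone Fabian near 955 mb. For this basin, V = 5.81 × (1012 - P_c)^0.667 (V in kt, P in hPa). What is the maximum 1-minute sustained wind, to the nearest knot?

86 kt

ΔP = 1012 − 955 = 57 mb.
57^0.667 ≈ 14.831.
V ≈ 5.81 × 14.831 ≈ 86.2 kt.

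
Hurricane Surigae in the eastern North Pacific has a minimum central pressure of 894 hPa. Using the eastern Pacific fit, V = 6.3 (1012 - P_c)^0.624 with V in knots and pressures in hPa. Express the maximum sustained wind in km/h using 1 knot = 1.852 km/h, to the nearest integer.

229 km/h

ΔP = 1012 − 894 = 118 hPa.
V ≈ 6.3 × 118^0.624 = 6.3 × 19.627 ≈ 123.650 kt.
123.650 × 1.852 ≈ 229.00 km/h → 229 km/h.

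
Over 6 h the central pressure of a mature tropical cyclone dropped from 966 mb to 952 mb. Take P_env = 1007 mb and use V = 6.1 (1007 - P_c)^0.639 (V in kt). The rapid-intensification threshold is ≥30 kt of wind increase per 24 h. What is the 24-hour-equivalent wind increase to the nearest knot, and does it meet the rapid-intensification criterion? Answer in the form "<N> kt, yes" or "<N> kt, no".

V₁: ΔP = 41, V ≈ 6.1 × 41^0.639 ≈ 65.45 kt.
V₂: ΔP = 55, V ≈ 6.1 × 55^0.639 ≈ 78.96 kt.
ΔV over 6 h = 13.51 kt → 24 h equivalent = 13.51 × 24/6 ≈ 54.04 kt.
54 kt ≥ 30 kt ⇒ rapid intensification.

54 kt, yes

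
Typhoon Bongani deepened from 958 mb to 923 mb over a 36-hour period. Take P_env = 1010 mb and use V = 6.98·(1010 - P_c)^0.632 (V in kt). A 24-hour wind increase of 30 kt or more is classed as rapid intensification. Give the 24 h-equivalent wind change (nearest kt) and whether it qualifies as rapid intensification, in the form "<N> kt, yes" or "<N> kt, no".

22 kt, no

V₁: ΔP = 52, V ≈ 6.98 × 52^0.632 ≈ 84.79 kt.
V₂: ΔP = 87, V ≈ 6.98 × 87^0.632 ≈ 117.39 kt.
ΔV over 36 h = 32.60 kt → 24 h equivalent = 32.60 × 24/36 ≈ 21.73 kt.
22 kt < 30 kt ⇒ not rapid intensification.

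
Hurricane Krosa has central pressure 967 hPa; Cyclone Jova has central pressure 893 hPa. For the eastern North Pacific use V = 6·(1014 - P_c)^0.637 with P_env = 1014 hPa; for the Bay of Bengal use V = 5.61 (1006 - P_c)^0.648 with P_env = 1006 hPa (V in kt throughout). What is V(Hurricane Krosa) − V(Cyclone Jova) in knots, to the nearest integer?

Hurricane Krosa: ΔP = 47; V ≈ 6 × 47^0.637 ≈ 69.71 kt.
Cyclone Jova: ΔP = 113; V ≈ 5.61 × 113^0.648 ≈ 120.05 kt.
Difference ≈ 69.71 − 120.05 = -50.34 → -50 kt.

-50 kt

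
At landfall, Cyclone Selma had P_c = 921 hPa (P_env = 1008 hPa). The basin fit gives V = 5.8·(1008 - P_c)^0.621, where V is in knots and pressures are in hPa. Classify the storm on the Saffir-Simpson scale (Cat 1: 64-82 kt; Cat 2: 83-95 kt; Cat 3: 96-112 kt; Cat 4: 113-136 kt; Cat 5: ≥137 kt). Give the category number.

2

ΔP = 1008 − 921 = 87 hPa.
V ≈ 5.8 × 87^0.621 = 5.8 × 16.01 ≈ 93 kt.
93 kt falls in the Category 2 band.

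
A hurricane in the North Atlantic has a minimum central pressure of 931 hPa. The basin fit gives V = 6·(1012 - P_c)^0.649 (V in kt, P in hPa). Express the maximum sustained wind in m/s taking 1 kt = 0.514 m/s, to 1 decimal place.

53.4 m/s

ΔP = 1012 − 931 = 81 hPa.
V ≈ 6 × 81^0.649 = 6 × 17.322 ≈ 103.934 kt.
103.934 × 0.514 ≈ 53.42 m/s → 53.4 m/s.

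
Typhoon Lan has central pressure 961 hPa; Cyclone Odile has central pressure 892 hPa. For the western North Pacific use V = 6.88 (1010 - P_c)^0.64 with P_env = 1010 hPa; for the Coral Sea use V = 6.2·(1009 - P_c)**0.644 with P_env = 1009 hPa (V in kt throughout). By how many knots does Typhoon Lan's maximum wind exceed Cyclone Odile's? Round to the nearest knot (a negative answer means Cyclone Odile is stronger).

-50 kt

Typhoon Lan: ΔP = 49; V ≈ 6.88 × 49^0.64 ≈ 83.05 kt.
Cyclone Odile: ΔP = 117; V ≈ 6.2 × 117^0.644 ≈ 133.14 kt.
Difference ≈ 83.05 − 133.14 = -50.09 → -50 kt.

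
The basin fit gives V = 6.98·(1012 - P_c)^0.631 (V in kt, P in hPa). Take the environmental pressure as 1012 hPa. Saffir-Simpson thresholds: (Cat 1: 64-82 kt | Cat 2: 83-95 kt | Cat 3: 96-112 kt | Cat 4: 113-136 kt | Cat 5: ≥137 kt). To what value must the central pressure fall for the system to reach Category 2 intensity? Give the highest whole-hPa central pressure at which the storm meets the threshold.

Category 2 begins at V = 83 kt.
Required ΔP = (83/6.98)^(1/0.631) = 11.891^1.585 ≈ 50.58 hPa.
P_c ≤ 1012 − 50.58 = 961.42, so the highest integer P_c is 961 hPa.

961 hPa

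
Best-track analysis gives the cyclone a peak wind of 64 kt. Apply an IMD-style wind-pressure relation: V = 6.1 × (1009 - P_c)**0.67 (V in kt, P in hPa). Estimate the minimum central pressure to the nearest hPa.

976 hPa

ΔP = (V / 6.1)^(1/0.67) = (64/6.1)^1.493.
64/6.1 = 10.492; 10.492^1.493 ≈ 33.39 hPa.
P_c = 1009 − 33.39 = 975.61 ≈ 976 hPa.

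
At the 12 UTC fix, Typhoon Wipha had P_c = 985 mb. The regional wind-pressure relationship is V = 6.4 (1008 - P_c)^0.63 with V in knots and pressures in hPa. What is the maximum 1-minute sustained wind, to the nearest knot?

ΔP = 1008 − 985 = 23 mb.
23^0.63 ≈ 7.209.
V ≈ 6.4 × 7.209 ≈ 46.1 kt.

46 kt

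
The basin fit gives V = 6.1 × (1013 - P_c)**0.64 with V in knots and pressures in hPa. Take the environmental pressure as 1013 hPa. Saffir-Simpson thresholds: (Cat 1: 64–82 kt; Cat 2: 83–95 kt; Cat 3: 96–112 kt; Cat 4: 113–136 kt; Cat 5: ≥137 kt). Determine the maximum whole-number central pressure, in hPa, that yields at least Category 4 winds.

Category 4 begins at V = 113 kt.
Required ΔP = (113/6.1)^(1/0.64) = 18.525^1.562 ≈ 95.69 hPa.
P_c ≤ 1013 − 95.69 = 917.31, so the highest integer P_c is 917 hPa.

917 hPa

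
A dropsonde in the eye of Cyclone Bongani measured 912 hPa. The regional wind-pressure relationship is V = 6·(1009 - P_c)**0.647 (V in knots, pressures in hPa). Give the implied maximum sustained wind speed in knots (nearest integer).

ΔP = 1009 − 912 = 97 hPa.
97^0.647 ≈ 19.295.
V ≈ 6 × 19.295 ≈ 115.8 kt.

116 kt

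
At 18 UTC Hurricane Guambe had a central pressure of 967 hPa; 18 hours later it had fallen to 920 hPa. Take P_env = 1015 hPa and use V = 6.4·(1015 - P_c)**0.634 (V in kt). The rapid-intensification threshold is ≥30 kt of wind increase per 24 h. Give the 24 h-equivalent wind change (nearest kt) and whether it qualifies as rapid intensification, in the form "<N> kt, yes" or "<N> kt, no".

54 kt, yes

V₁: ΔP = 48, V ≈ 6.4 × 48^0.634 ≈ 74.49 kt.
V₂: ΔP = 95, V ≈ 6.4 × 95^0.634 ≈ 114.83 kt.
ΔV over 18 h = 40.34 kt → 24 h equivalent = 40.34 × 24/18 ≈ 53.79 kt.
54 kt ≥ 30 kt ⇒ rapid intensification.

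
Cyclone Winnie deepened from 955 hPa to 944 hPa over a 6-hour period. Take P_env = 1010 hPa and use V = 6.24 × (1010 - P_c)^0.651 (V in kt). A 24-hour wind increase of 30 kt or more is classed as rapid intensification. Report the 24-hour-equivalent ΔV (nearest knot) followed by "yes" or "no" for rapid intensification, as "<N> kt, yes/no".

43 kt, yes

V₁: ΔP = 55, V ≈ 6.24 × 55^0.651 ≈ 84.75 kt.
V₂: ΔP = 66, V ≈ 6.24 × 66^0.651 ≈ 95.44 kt.
ΔV over 6 h = 10.69 kt → 24 h equivalent = 10.69 × 24/6 ≈ 42.76 kt.
43 kt ≥ 30 kt ⇒ rapid intensification.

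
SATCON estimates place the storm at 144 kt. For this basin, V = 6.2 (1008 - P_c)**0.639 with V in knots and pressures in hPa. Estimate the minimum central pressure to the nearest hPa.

871 hPa

ΔP = (V / 6.2)^(1/0.639) = (144/6.2)^1.565.
144/6.2 = 23.226; 23.226^1.565 ≈ 137.30 hPa.
P_c = 1008 − 137.30 = 870.70 ≈ 871 hPa.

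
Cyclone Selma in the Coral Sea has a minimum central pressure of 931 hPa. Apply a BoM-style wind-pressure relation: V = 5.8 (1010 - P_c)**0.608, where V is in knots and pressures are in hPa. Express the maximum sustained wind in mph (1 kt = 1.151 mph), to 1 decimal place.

ΔP = 1010 − 931 = 79 hPa.
V ≈ 5.8 × 79^0.608 = 5.8 × 14.248 ≈ 82.639 kt.
82.639 × 1.151 ≈ 95.12 mph → 95.1 mph.

95.1 mph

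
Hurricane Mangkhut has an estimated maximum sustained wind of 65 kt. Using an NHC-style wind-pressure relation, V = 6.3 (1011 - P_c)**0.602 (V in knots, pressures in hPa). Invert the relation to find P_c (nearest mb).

963 mb

ΔP = (V / 6.3)^(1/0.602) = (65/6.3)^1.661.
65/6.3 = 10.317; 10.317^1.661 ≈ 48.27 mb.
P_c = 1011 − 48.27 = 962.73 ≈ 963 mb.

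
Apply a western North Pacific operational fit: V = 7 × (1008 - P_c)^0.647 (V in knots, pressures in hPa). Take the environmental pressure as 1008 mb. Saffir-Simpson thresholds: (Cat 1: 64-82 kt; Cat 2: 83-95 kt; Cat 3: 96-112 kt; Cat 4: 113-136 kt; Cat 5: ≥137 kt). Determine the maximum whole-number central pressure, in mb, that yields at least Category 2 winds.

962 mb

Category 2 begins at V = 83 kt.
Required ΔP = (83/7)^(1/0.647) = 11.857^1.546 ≈ 45.70 mb.
P_c ≤ 1008 − 45.70 = 962.30, so the highest integer P_c is 962 mb.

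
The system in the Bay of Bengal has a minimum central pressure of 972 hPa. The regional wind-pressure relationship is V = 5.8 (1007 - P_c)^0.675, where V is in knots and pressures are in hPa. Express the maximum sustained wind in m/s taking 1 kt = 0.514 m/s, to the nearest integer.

33 m/s

ΔP = 1007 − 972 = 35 hPa.
V ≈ 5.8 × 35^0.675 = 5.8 × 11.022 ≈ 63.925 kt.
63.925 × 0.514 ≈ 32.86 m/s → 33 m/s.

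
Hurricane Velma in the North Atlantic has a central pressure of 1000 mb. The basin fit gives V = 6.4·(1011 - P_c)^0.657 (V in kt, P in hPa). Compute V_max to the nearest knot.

31 kt

ΔP = 1011 − 1000 = 11 mb.
11^0.657 ≈ 4.833.
V ≈ 6.4 × 4.833 ≈ 30.9 kt.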